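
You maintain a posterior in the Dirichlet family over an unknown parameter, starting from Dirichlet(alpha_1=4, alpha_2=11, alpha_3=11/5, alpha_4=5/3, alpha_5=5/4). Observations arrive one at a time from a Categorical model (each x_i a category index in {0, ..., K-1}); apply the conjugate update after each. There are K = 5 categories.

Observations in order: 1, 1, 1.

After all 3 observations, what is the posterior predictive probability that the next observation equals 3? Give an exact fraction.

100/1387

obs 1: x=1 → posterior Dirichlet(4, 12, 11/5, 5/3, 5/4)
obs 2: x=1 → posterior Dirichlet(4, 13, 11/5, 5/3, 5/4)
obs 3: x=1 → posterior Dirichlet(4, 14, 11/5, 5/3, 5/4)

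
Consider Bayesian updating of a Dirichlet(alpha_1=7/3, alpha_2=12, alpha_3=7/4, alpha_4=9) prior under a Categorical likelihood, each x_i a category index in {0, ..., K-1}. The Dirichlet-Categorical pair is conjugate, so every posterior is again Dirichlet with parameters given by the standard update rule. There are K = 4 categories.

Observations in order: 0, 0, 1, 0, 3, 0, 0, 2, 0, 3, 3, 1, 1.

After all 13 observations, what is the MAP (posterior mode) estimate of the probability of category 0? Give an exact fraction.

obs 1: x=0 → posterior Dirichlet(10/3, 12, 7/4, 9)
obs 2: x=0 → posterior Dirichlet(13/3, 12, 7/4, 9)
obs 3: x=1 → posterior Dirichlet(13/3, 13, 7/4, 9)
obs 4: x=0 → posterior Dirichlet(16/3, 13, 7/4, 9)
obs 5: x=3 → posterior Dirichlet(16/3, 13, 7/4, 10)
obs 6: x=0 → posterior Dirichlet(19/3, 13, 7/4, 10)
obs 7: x=0 → posterior Dirichlet(22/3, 13, 7/4, 10)
obs 8: x=2 → posterior Dirichlet(22/3, 13, 11/4, 10)
obs 9: x=0 → posterior Dirichlet(25/3, 13, 11/4, 10)
obs 10: x=3 → posterior Dirichlet(25/3, 13, 11/4, 11)
obs 11: x=3 → posterior Dirichlet(25/3, 13, 11/4, 12)
obs 12: x=1 → posterior Dirichlet(25/3, 14, 11/4, 12)
obs 13: x=1 → posterior Dirichlet(25/3, 15, 11/4, 12)

88/409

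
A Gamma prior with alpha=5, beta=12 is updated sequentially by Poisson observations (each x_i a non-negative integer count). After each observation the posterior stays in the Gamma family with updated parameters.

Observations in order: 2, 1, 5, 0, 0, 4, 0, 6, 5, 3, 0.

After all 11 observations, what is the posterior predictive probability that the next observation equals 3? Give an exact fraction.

obs 1: x=2 → posterior Gamma(7, 13)
obs 2: x=1 → posterior Gamma(8, 14)
obs 3: x=5 → posterior Gamma(13, 15)
obs 4: x=0 → posterior Gamma(13, 16)
obs 5: x=0 → posterior Gamma(13, 17)
obs 6: x=4 → posterior Gamma(17, 18)
obs 7: x=0 → posterior Gamma(17, 19)
obs 8: x=6 → posterior Gamma(23, 20)
obs 9: x=5 → posterior Gamma(28, 21)
obs 10: x=3 → posterior Gamma(31, 22)
obs 11: x=0 → posterior Gamma(31, 23)

557592977569000140200287274268399877890235507/5285209847924392297689518137364380393182068736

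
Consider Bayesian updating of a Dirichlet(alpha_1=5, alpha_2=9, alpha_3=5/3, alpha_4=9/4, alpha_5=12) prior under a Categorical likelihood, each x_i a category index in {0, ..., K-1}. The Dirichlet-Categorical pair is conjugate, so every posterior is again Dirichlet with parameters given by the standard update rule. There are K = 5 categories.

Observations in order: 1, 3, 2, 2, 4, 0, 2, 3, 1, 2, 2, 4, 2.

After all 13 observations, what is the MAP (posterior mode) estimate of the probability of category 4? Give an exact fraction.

12/35

obs 1: x=1 → posterior Dirichlet(5, 10, 5/3, 9/4, 12)
obs 2: x=3 → posterior Dirichlet(5, 10, 5/3, 13/4, 12)
obs 3: x=2 → posterior Dirichlet(5, 10, 8/3, 13/4, 12)
obs 4: x=2 → posterior Dirichlet(5, 10, 11/3, 13/4, 12)
obs 5: x=4 → posterior Dirichlet(5, 10, 11/3, 13/4, 13)
obs 6: x=0 → posterior Dirichlet(6, 10, 11/3, 13/4, 13)
obs 7: x=2 → posterior Dirichlet(6, 10, 14/3, 13/4, 13)
obs 8: x=3 → posterior Dirichlet(6, 10, 14/3, 17/4, 13)
obs 9: x=1 → posterior Dirichlet(6, 11, 14/3, 17/4, 13)
obs 10: x=2 → posterior Dirichlet(6, 11, 17/3, 17/4, 13)
obs 11: x=2 → posterior Dirichlet(6, 11, 20/3, 17/4, 13)
obs 12: x=4 → posterior Dirichlet(6, 11, 20/3, 17/4, 14)
obs 13: x=2 → posterior Dirichlet(6, 11, 23/3, 17/4, 14)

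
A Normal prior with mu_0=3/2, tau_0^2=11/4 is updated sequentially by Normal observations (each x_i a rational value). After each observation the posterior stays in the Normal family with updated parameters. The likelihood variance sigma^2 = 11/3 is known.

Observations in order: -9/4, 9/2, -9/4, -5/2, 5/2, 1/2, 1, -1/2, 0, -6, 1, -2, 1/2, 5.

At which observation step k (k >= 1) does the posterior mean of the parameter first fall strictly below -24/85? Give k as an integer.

k = 12

obs 1: x=-9/4 → posterior Normal(-3/28, 11/7)
obs 2: x=9/2 → posterior Normal(51/40, 11/10)
obs 3: x=-9/4 → posterior Normal(6/13, 11/13)
obs 4: x=-5/2 → posterior Normal(-3/32, 11/16)
obs 5: x=5/2 → posterior Normal(6/19, 11/19)
obs 6: x=1/2 → posterior Normal(15/44, 1/2)
obs 7: x=1 → posterior Normal(21/50, 11/25)
obs 8: x=-1/2 → posterior Normal(9/28, 11/28)
obs 9: x=0 → posterior Normal(9/31, 11/31)
obs 10: x=-6 → posterior Normal(-9/34, 11/34)
obs 11: x=1 → posterior Normal(-6/37, 11/37)
obs 12: x=-2 → posterior Normal(-3/10, 11/40)
obs 13: x=1/2 → posterior Normal(-21/86, 11/43)
obs 14: x=5 → posterior Normal(9/92, 11/46)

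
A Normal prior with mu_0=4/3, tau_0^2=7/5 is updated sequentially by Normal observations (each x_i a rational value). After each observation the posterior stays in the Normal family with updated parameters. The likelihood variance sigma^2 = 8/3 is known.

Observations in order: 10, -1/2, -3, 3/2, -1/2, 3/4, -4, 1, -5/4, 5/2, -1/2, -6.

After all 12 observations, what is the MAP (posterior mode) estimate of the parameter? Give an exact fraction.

obs 1: x=10 → posterior Normal(790/183, 56/61)
obs 2: x=-1/2 → posterior Normal(37/12, 28/41)
obs 3: x=-3 → posterior Normal(1139/618, 56/103)
obs 4: x=3/2 → posterior Normal(166/93, 14/31)
obs 5: x=-1/2 → posterior Normal(253/174, 56/145)
obs 6: x=3/4 → posterior Normal(2719/1992, 28/83)
obs 7: x=-4 → posterior Normal(1711/2244, 56/187)
obs 8: x=1 → posterior Normal(151/192, 7/26)
obs 9: x=-5/4 → posterior Normal(412/687, 56/229)
obs 10: x=5/2 → posterior Normal(1139/1500, 28/125)
obs 11: x=-1/2 → posterior Normal(538/813, 56/271)
obs 12: x=-6 → posterior Normal(40/219, 14/73)

40/219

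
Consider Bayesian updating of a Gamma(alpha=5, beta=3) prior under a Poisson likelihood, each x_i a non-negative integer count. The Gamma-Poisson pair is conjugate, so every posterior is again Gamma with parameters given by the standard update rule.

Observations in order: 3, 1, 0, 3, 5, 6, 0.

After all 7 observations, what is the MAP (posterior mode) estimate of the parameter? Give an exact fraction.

obs 1: x=3 → posterior Gamma(8, 4)
obs 2: x=1 → posterior Gamma(9, 5)
obs 3: x=0 → posterior Gamma(9, 6)
obs 4: x=3 → posterior Gamma(12, 7)
obs 5: x=5 → posterior Gamma(17, 8)
obs 6: x=6 → posterior Gamma(23, 9)
obs 7: x=0 → posterior Gamma(23, 10)

11/5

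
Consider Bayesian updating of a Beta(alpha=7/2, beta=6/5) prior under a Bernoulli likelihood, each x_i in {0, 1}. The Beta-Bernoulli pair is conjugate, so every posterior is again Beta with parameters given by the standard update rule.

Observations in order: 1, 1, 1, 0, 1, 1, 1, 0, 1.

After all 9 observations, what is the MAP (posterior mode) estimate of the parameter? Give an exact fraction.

95/117

obs 1: x=1 → posterior Beta(9/2, 6/5)
obs 2: x=1 → posterior Beta(11/2, 6/5)
obs 3: x=1 → posterior Beta(13/2, 6/5)
obs 4: x=0 → posterior Beta(13/2, 11/5)
obs 5: x=1 → posterior Beta(15/2, 11/5)
obs 6: x=1 → posterior Beta(17/2, 11/5)
obs 7: x=1 → posterior Beta(19/2, 11/5)
obs 8: x=0 → posterior Beta(19/2, 16/5)
obs 9: x=1 → posterior Beta(21/2, 16/5)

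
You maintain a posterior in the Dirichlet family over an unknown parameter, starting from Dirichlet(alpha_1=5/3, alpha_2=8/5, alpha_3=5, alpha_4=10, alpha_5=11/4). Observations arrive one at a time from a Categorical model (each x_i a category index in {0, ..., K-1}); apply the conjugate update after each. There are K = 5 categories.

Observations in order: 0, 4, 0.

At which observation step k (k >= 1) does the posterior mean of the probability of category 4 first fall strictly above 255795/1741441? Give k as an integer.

k = 2

obs 1: x=0 → posterior Dirichlet(8/3, 8/5, 5, 10, 11/4)
obs 2: x=4 → posterior Dirichlet(8/3, 8/5, 5, 10, 15/4)
obs 3: x=0 → posterior Dirichlet(11/3, 8/5, 5, 10, 15/4)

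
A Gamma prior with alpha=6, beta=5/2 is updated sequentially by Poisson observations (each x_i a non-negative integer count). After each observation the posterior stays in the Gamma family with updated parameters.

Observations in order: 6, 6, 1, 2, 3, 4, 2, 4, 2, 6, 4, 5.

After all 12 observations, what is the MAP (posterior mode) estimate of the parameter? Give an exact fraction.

obs 1: x=6 → posterior Gamma(12, 7/2)
obs 2: x=6 → posterior Gamma(18, 9/2)
obs 3: x=1 → posterior Gamma(19, 11/2)
obs 4: x=2 → posterior Gamma(21, 13/2)
obs 5: x=3 → posterior Gamma(24, 15/2)
obs 6: x=4 → posterior Gamma(28, 17/2)
obs 7: x=2 → posterior Gamma(30, 19/2)
obs 8: x=4 → posterior Gamma(34, 21/2)
obs 9: x=2 → posterior Gamma(36, 23/2)
obs 10: x=6 → posterior Gamma(42, 25/2)
obs 11: x=4 → posterior Gamma(46, 27/2)
obs 12: x=5 → posterior Gamma(51, 29/2)

100/29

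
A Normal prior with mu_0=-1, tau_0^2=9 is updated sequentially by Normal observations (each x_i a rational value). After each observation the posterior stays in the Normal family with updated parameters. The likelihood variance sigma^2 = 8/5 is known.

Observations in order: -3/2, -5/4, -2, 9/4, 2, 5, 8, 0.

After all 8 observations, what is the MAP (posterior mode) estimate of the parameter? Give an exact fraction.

obs 1: x=-3/2 → posterior Normal(-151/106, 72/53)
obs 2: x=-5/4 → posterior Normal(-527/392, 36/49)
obs 3: x=-2 → posterior Normal(-887/572, 72/143)
obs 4: x=9/4 → posterior Normal(-241/376, 18/47)
obs 5: x=2 → posterior Normal(-61/466, 72/233)
obs 6: x=5 → posterior Normal(389/556, 36/139)
obs 7: x=8 → posterior Normal(1109/646, 72/323)
obs 8: x=0 → posterior Normal(1109/736, 9/46)

1109/736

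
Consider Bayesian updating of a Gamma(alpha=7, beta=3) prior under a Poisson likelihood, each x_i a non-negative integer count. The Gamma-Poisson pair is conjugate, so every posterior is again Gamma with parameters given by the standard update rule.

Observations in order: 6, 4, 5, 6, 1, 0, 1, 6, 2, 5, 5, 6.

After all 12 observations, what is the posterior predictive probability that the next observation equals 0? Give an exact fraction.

obs 1: x=6 → posterior Gamma(13, 4)
obs 2: x=4 → posterior Gamma(17, 5)
obs 3: x=5 → posterior Gamma(22, 6)
obs 4: x=6 → posterior Gamma(28, 7)
obs 5: x=1 → posterior Gamma(29, 8)
obs 6: x=0 → posterior Gamma(29, 9)
obs 7: x=1 → posterior Gamma(30, 10)
obs 8: x=6 → posterior Gamma(36, 11)
obs 9: x=2 → posterior Gamma(38, 12)
obs 10: x=5 → posterior Gamma(43, 13)
obs 11: x=5 → posterior Gamma(48, 14)
obs 12: x=6 → posterior Gamma(54, 15)

3227958844833626033698502022506460207296186126768589019775390625/105312291668557186697918027683670432318895095400549111254310977536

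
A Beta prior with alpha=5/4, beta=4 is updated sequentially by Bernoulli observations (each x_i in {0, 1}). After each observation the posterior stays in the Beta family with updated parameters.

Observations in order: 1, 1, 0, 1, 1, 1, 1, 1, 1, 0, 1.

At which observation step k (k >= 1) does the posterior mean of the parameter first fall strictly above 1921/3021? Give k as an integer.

obs 1: x=1 → posterior Beta(9/4, 4)
obs 2: x=1 → posterior Beta(13/4, 4)
obs 3: x=0 → posterior Beta(13/4, 5)
obs 4: x=1 → posterior Beta(17/4, 5)
obs 5: x=1 → posterior Beta(21/4, 5)
obs 6: x=1 → posterior Beta(25/4, 5)
obs 7: x=1 → posterior Beta(29/4, 5)
obs 8: x=1 → posterior Beta(33/4, 5)
obs 9: x=1 → posterior Beta(37/4, 5)
obs 10: x=0 → posterior Beta(37/4, 6)
obs 11: x=1 → posterior Beta(41/4, 6)

k = 9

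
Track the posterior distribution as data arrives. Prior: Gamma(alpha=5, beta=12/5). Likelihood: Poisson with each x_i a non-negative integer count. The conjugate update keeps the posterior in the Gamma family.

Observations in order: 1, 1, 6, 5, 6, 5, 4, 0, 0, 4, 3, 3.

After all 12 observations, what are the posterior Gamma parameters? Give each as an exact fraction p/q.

obs 1: x=1 → posterior Gamma(6, 17/5)
obs 2: x=1 → posterior Gamma(7, 22/5)
obs 3: x=6 → posterior Gamma(13, 27/5)
obs 4: x=5 → posterior Gamma(18, 32/5)
obs 5: x=6 → posterior Gamma(24, 37/5)
obs 6: x=5 → posterior Gamma(29, 42/5)
obs 7: x=4 → posterior Gamma(33, 47/5)
obs 8: x=0 → posterior Gamma(33, 52/5)
obs 9: x=0 → posterior Gamma(33, 57/5)
obs 10: x=4 → posterior Gamma(37, 62/5)
obs 11: x=3 → posterior Gamma(40, 67/5)
obs 12: x=3 → posterior Gamma(43, 72/5)

alpha=43, beta=72/5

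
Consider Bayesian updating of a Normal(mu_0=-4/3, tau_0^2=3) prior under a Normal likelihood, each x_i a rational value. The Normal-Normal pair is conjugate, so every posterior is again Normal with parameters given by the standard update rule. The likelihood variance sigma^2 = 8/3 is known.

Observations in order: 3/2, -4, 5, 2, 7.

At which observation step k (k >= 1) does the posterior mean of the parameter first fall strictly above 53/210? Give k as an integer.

k = 3

obs 1: x=3/2 → posterior Normal(1/6, 24/17)
obs 2: x=-4 → posterior Normal(-199/156, 12/13)
obs 3: x=5 → posterior Normal(71/210, 24/35)
obs 4: x=2 → posterior Normal(179/264, 6/11)
obs 5: x=7 → posterior Normal(557/318, 24/53)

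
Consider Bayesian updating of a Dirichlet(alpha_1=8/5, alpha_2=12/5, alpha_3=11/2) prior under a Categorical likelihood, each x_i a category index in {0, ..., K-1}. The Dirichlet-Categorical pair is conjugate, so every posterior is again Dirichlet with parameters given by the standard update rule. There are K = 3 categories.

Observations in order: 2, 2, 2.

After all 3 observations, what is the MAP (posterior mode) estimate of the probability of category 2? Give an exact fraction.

15/19

obs 1: x=2 → posterior Dirichlet(8/5, 12/5, 13/2)
obs 2: x=2 → posterior Dirichlet(8/5, 12/5, 15/2)
obs 3: x=2 → posterior Dirichlet(8/5, 12/5, 17/2)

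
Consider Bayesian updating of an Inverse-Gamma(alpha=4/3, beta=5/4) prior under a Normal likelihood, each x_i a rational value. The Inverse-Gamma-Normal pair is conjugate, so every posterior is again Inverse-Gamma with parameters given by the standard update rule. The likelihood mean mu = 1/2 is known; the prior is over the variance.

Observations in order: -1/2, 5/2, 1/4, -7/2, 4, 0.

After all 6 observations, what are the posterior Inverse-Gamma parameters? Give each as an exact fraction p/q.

obs 1: x=-1/2 → posterior Inverse-Gamma(11/6, 7/4)
obs 2: x=5/2 → posterior Inverse-Gamma(7/3, 15/4)
obs 3: x=1/4 → posterior Inverse-Gamma(17/6, 121/32)
obs 4: x=-7/2 → posterior Inverse-Gamma(10/3, 377/32)
obs 5: x=4 → posterior Inverse-Gamma(23/6, 573/32)
obs 6: x=0 → posterior Inverse-Gamma(13/3, 577/32)

alpha=13/3, beta=577/32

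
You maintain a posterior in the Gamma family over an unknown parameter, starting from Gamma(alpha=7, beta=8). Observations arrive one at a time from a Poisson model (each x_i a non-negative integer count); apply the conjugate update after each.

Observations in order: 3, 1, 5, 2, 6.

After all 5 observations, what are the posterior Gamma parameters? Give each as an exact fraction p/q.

alpha=24, beta=13

obs 1: x=3 → posterior Gamma(10, 9)
obs 2: x=1 → posterior Gamma(11, 10)
obs 3: x=5 → posterior Gamma(16, 11)
obs 4: x=2 → posterior Gamma(18, 12)
obs 5: x=6 → posterior Gamma(24, 13)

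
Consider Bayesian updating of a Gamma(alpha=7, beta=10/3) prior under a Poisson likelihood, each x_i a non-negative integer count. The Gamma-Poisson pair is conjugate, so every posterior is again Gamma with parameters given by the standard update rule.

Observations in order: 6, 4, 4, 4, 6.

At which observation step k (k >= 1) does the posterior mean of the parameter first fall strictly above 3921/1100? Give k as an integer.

obs 1: x=6 → posterior Gamma(13, 13/3)
obs 2: x=4 → posterior Gamma(17, 16/3)
obs 3: x=4 → posterior Gamma(21, 19/3)
obs 4: x=4 → posterior Gamma(25, 22/3)
obs 5: x=6 → posterior Gamma(31, 25/3)

k = 5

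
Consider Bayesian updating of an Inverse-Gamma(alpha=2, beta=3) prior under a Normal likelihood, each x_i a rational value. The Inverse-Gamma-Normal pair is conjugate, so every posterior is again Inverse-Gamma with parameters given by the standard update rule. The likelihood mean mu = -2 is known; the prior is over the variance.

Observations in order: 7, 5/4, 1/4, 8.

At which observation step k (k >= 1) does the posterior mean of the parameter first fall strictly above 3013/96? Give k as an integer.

obs 1: x=7 → posterior Inverse-Gamma(5/2, 87/2)
obs 2: x=5/4 → posterior Inverse-Gamma(3, 1561/32)
obs 3: x=1/4 → posterior Inverse-Gamma(7/2, 821/16)
obs 4: x=8 → posterior Inverse-Gamma(4, 1621/16)

k = 4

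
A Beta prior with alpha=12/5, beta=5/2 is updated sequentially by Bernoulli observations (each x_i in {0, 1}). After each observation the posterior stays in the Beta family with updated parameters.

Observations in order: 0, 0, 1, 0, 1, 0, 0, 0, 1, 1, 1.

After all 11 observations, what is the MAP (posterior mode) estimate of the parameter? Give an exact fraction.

64/139

obs 1: x=0 → posterior Beta(12/5, 7/2)
obs 2: x=0 → posterior Beta(12/5, 9/2)
obs 3: x=1 → posterior Beta(17/5, 9/2)
obs 4: x=0 → posterior Beta(17/5, 11/2)
obs 5: x=1 → posterior Beta(22/5, 11/2)
obs 6: x=0 → posterior Beta(22/5, 13/2)
obs 7: x=0 → posterior Beta(22/5, 15/2)
obs 8: x=0 → posterior Beta(22/5, 17/2)
obs 9: x=1 → posterior Beta(27/5, 17/2)
obs 10: x=1 → posterior Beta(32/5, 17/2)
obs 11: x=1 → posterior Beta(37/5, 17/2)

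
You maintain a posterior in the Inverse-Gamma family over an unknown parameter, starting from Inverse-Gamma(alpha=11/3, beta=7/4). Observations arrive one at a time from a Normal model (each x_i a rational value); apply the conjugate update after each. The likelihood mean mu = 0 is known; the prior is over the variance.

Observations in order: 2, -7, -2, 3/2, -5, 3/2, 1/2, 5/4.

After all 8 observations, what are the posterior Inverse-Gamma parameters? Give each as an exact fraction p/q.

alpha=23/3, beta=1469/32

obs 1: x=2 → posterior Inverse-Gamma(25/6, 15/4)
obs 2: x=-7 → posterior Inverse-Gamma(14/3, 113/4)
obs 3: x=-2 → posterior Inverse-Gamma(31/6, 121/4)
obs 4: x=3/2 → posterior Inverse-Gamma(17/3, 251/8)
obs 5: x=-5 → posterior Inverse-Gamma(37/6, 351/8)
obs 6: x=3/2 → posterior Inverse-Gamma(20/3, 45)
obs 7: x=1/2 → posterior Inverse-Gamma(43/6, 361/8)
obs 8: x=5/4 → posterior Inverse-Gamma(23/3, 1469/32)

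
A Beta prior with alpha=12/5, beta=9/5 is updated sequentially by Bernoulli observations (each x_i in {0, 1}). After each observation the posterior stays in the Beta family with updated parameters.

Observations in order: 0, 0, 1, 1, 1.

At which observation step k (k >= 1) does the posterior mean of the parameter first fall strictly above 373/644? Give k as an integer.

obs 1: x=0 → posterior Beta(12/5, 14/5)
obs 2: x=0 → posterior Beta(12/5, 19/5)
obs 3: x=1 → posterior Beta(17/5, 19/5)
obs 4: x=1 → posterior Beta(22/5, 19/5)
obs 5: x=1 → posterior Beta(27/5, 19/5)

k = 5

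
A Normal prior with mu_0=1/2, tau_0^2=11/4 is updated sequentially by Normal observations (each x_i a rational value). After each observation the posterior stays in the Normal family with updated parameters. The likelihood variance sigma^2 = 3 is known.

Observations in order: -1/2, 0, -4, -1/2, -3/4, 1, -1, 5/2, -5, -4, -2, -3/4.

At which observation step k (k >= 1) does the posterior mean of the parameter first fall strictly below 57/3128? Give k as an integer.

obs 1: x=-1/2 → posterior Normal(1/46, 33/23)
obs 2: x=0 → posterior Normal(1/68, 33/34)
obs 3: x=-4 → posterior Normal(-29/30, 11/15)
obs 4: x=-1/2 → posterior Normal(-7/8, 33/56)
obs 5: x=-3/4 → posterior Normal(-229/268, 33/67)
obs 6: x=1 → posterior Normal(-185/312, 11/26)
obs 7: x=-1 → posterior Normal(-229/356, 33/89)
obs 8: x=5/2 → posterior Normal(-119/400, 33/100)
obs 9: x=-5 → posterior Normal(-113/148, 11/37)
obs 10: x=-4 → posterior Normal(-515/488, 33/122)
obs 11: x=-2 → posterior Normal(-603/532, 33/133)
obs 12: x=-3/4 → posterior Normal(-53/48, 11/48)

k = 2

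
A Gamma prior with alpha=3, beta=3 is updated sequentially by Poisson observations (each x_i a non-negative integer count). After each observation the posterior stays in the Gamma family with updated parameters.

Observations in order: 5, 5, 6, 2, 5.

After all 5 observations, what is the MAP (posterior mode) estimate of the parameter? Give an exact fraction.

25/8

obs 1: x=5 → posterior Gamma(8, 4)
obs 2: x=5 → posterior Gamma(13, 5)
obs 3: x=6 → posterior Gamma(19, 6)
obs 4: x=2 → posterior Gamma(21, 7)
obs 5: x=5 → posterior Gamma(26, 8)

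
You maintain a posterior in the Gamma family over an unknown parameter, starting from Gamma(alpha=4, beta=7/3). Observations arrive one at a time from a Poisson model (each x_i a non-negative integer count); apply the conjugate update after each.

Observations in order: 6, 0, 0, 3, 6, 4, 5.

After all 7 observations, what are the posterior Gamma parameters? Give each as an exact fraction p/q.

alpha=28, beta=28/3

obs 1: x=6 → posterior Gamma(10, 10/3)
obs 2: x=0 → posterior Gamma(10, 13/3)
obs 3: x=0 → posterior Gamma(10, 16/3)
obs 4: x=3 → posterior Gamma(13, 19/3)
obs 5: x=6 → posterior Gamma(19, 22/3)
obs 6: x=4 → posterior Gamma(23, 25/3)
obs 7: x=5 → posterior Gamma(28, 28/3)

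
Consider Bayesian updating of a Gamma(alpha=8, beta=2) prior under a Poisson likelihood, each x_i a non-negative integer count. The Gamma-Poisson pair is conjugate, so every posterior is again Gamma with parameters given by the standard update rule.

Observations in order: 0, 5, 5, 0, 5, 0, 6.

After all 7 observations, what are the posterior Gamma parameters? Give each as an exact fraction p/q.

alpha=29, beta=9

obs 1: x=0 → posterior Gamma(8, 3)
obs 2: x=5 → posterior Gamma(13, 4)
obs 3: x=5 → posterior Gamma(18, 5)
obs 4: x=0 → posterior Gamma(18, 6)
obs 5: x=5 → posterior Gamma(23, 7)
obs 6: x=0 → posterior Gamma(23, 8)
obs 7: x=6 → posterior Gamma(29, 9)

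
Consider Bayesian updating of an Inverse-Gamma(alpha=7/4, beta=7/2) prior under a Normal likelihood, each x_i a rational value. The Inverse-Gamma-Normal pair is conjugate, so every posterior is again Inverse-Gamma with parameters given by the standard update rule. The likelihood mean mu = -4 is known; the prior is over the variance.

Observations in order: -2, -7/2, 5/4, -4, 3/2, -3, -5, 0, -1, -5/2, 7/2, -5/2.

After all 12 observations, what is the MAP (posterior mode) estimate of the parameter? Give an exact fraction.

2509/280

obs 1: x=-2 → posterior Inverse-Gamma(9/4, 11/2)
obs 2: x=-7/2 → posterior Inverse-Gamma(11/4, 45/8)
obs 3: x=5/4 → posterior Inverse-Gamma(13/4, 621/32)
obs 4: x=-4 → posterior Inverse-Gamma(15/4, 621/32)
obs 5: x=3/2 → posterior Inverse-Gamma(17/4, 1105/32)
obs 6: x=-3 → posterior Inverse-Gamma(19/4, 1121/32)
obs 7: x=-5 → posterior Inverse-Gamma(21/4, 1137/32)
obs 8: x=0 → posterior Inverse-Gamma(23/4, 1393/32)
obs 9: x=-1 → posterior Inverse-Gamma(25/4, 1537/32)
obs 10: x=-5/2 → posterior Inverse-Gamma(27/4, 1573/32)
obs 11: x=7/2 → posterior Inverse-Gamma(29/4, 2473/32)
obs 12: x=-5/2 → posterior Inverse-Gamma(31/4, 2509/32)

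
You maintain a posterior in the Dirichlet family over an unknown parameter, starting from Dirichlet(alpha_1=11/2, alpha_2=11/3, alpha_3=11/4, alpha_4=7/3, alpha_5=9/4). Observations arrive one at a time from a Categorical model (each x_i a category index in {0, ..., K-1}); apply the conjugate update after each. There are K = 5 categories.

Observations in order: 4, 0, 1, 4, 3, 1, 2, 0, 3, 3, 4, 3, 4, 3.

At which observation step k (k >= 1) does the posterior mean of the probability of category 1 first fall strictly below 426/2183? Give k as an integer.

k = 13

obs 1: x=4 → posterior Dirichlet(11/2, 11/3, 11/4, 7/3, 13/4)
obs 2: x=0 → posterior Dirichlet(13/2, 11/3, 11/4, 7/3, 13/4)
obs 3: x=1 → posterior Dirichlet(13/2, 14/3, 11/4, 7/3, 13/4)
obs 4: x=4 → posterior Dirichlet(13/2, 14/3, 11/4, 7/3, 17/4)
obs 5: x=3 → posterior Dirichlet(13/2, 14/3, 11/4, 10/3, 17/4)
obs 6: x=1 → posterior Dirichlet(13/2, 17/3, 11/4, 10/3, 17/4)
obs 7: x=2 → posterior Dirichlet(13/2, 17/3, 15/4, 10/3, 17/4)
obs 8: x=0 → posterior Dirichlet(15/2, 17/3, 15/4, 10/3, 17/4)
obs 9: x=3 → posterior Dirichlet(15/2, 17/3, 15/4, 13/3, 17/4)
obs 10: x=3 → posterior Dirichlet(15/2, 17/3, 15/4, 16/3, 17/4)
obs 11: x=4 → posterior Dirichlet(15/2, 17/3, 15/4, 16/3, 21/4)
obs 12: x=3 → posterior Dirichlet(15/2, 17/3, 15/4, 19/3, 21/4)
obs 13: x=4 → posterior Dirichlet(15/2, 17/3, 15/4, 19/3, 25/4)
obs 14: x=3 → posterior Dirichlet(15/2, 17/3, 15/4, 22/3, 25/4)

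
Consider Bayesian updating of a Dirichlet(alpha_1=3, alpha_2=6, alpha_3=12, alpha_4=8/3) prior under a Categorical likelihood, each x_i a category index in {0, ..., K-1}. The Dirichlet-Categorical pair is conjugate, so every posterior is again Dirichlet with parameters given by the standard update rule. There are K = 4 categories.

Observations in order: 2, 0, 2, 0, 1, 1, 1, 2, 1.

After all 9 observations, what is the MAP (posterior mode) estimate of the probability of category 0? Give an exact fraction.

obs 1: x=2 → posterior Dirichlet(3, 6, 13, 8/3)
obs 2: x=0 → posterior Dirichlet(4, 6, 13, 8/3)
obs 3: x=2 → posterior Dirichlet(4, 6, 14, 8/3)
obs 4: x=0 → posterior Dirichlet(5, 6, 14, 8/3)
obs 5: x=1 → posterior Dirichlet(5, 7, 14, 8/3)
obs 6: x=1 → posterior Dirichlet(5, 8, 14, 8/3)
obs 7: x=1 → posterior Dirichlet(5, 9, 14, 8/3)
obs 8: x=2 → posterior Dirichlet(5, 9, 15, 8/3)
obs 9: x=1 → posterior Dirichlet(5, 10, 15, 8/3)

6/43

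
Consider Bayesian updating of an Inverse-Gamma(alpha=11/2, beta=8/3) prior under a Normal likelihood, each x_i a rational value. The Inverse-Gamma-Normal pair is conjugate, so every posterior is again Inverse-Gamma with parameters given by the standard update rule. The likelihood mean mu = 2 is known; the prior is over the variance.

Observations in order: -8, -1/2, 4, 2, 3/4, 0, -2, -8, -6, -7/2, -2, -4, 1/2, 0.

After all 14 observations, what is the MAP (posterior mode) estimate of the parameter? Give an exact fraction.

obs 1: x=-8 → posterior Inverse-Gamma(6, 158/3)
obs 2: x=-1/2 → posterior Inverse-Gamma(13/2, 1339/24)
obs 3: x=4 → posterior Inverse-Gamma(7, 1387/24)
obs 4: x=2 → posterior Inverse-Gamma(15/2, 1387/24)
obs 5: x=3/4 → posterior Inverse-Gamma(8, 5623/96)
obs 6: x=0 → posterior Inverse-Gamma(17/2, 5815/96)
obs 7: x=-2 → posterior Inverse-Gamma(9, 6583/96)
obs 8: x=-8 → posterior Inverse-Gamma(19/2, 11383/96)
obs 9: x=-6 → posterior Inverse-Gamma(10, 14455/96)
obs 10: x=-7/2 → posterior Inverse-Gamma(21/2, 15907/96)
obs 11: x=-2 → posterior Inverse-Gamma(11, 16675/96)
obs 12: x=-4 → posterior Inverse-Gamma(23/2, 18403/96)
obs 13: x=1/2 → posterior Inverse-Gamma(12, 18511/96)
obs 14: x=0 → posterior Inverse-Gamma(25/2, 18703/96)

18703/1296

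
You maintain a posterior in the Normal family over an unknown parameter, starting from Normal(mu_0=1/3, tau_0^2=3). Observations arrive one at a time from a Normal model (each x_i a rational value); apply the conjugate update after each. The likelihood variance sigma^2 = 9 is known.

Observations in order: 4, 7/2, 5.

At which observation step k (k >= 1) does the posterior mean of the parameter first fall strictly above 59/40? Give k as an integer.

k = 2

obs 1: x=4 → posterior Normal(5/4, 9/4)
obs 2: x=7/2 → posterior Normal(17/10, 9/5)
obs 3: x=5 → posterior Normal(9/4, 3/2)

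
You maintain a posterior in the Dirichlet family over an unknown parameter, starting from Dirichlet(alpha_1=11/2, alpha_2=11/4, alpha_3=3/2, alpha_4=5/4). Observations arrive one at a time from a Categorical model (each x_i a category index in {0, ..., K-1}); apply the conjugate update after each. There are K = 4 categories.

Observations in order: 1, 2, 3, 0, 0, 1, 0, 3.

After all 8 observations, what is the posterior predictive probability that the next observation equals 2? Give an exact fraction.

5/38

obs 1: x=1 → posterior Dirichlet(11/2, 15/4, 3/2, 5/4)
obs 2: x=2 → posterior Dirichlet(11/2, 15/4, 5/2, 5/4)
obs 3: x=3 → posterior Dirichlet(11/2, 15/4, 5/2, 9/4)
obs 4: x=0 → posterior Dirichlet(13/2, 15/4, 5/2, 9/4)
obs 5: x=0 → posterior Dirichlet(15/2, 15/4, 5/2, 9/4)
obs 6: x=1 → posterior Dirichlet(15/2, 19/4, 5/2, 9/4)
obs 7: x=0 → posterior Dirichlet(17/2, 19/4, 5/2, 9/4)
obs 8: x=3 → posterior Dirichlet(17/2, 19/4, 5/2, 13/4)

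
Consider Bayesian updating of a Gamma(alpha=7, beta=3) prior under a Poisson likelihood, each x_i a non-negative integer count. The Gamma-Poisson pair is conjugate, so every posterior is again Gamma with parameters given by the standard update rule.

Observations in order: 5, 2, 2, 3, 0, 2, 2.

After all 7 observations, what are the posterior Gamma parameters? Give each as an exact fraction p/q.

alpha=23, beta=10

obs 1: x=5 → posterior Gamma(12, 4)
obs 2: x=2 → posterior Gamma(14, 5)
obs 3: x=2 → posterior Gamma(16, 6)
obs 4: x=3 → posterior Gamma(19, 7)
obs 5: x=0 → posterior Gamma(19, 8)
obs 6: x=2 → posterior Gamma(21, 9)
obs 7: x=2 → posterior Gamma(23, 10)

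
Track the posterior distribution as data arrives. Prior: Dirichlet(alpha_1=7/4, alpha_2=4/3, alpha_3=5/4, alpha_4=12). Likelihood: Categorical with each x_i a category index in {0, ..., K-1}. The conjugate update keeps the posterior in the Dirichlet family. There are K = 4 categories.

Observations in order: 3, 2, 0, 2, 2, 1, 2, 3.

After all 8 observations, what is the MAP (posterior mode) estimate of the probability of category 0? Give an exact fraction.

obs 1: x=3 → posterior Dirichlet(7/4, 4/3, 5/4, 13)
obs 2: x=2 → posterior Dirichlet(7/4, 4/3, 9/4, 13)
obs 3: x=0 → posterior Dirichlet(11/4, 4/3, 9/4, 13)
obs 4: x=2 → posterior Dirichlet(11/4, 4/3, 13/4, 13)
obs 5: x=2 → posterior Dirichlet(11/4, 4/3, 17/4, 13)
obs 6: x=1 → posterior Dirichlet(11/4, 7/3, 17/4, 13)
obs 7: x=2 → posterior Dirichlet(11/4, 7/3, 21/4, 13)
obs 8: x=3 → posterior Dirichlet(11/4, 7/3, 21/4, 14)

21/244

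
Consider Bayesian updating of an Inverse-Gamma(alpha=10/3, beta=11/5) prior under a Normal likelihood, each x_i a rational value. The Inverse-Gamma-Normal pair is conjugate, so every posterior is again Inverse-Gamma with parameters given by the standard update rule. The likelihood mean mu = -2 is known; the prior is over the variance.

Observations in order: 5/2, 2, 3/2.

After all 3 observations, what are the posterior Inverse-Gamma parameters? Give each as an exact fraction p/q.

obs 1: x=5/2 → posterior Inverse-Gamma(23/6, 493/40)
obs 2: x=2 → posterior Inverse-Gamma(13/3, 813/40)
obs 3: x=3/2 → posterior Inverse-Gamma(29/6, 529/20)

alpha=29/6, beta=529/20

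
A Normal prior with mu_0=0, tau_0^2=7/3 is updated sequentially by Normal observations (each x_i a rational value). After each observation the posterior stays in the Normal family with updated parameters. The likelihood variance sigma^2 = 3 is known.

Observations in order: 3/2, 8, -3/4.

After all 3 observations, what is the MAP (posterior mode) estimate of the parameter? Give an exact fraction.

obs 1: x=3/2 → posterior Normal(21/32, 21/16)
obs 2: x=8 → posterior Normal(133/46, 21/23)
obs 3: x=-3/4 → posterior Normal(49/24, 7/10)

49/24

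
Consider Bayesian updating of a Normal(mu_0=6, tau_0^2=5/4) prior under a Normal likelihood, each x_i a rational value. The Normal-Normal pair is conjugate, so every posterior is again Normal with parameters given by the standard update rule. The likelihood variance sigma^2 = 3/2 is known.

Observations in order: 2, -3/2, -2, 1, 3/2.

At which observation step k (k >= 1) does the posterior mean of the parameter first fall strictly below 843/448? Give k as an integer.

k = 3

obs 1: x=2 → posterior Normal(46/11, 15/22)
obs 2: x=-3/2 → posterior Normal(77/32, 15/32)
obs 3: x=-2 → posterior Normal(19/14, 5/14)
obs 4: x=1 → posterior Normal(67/52, 15/52)
obs 5: x=3/2 → posterior Normal(41/31, 15/62)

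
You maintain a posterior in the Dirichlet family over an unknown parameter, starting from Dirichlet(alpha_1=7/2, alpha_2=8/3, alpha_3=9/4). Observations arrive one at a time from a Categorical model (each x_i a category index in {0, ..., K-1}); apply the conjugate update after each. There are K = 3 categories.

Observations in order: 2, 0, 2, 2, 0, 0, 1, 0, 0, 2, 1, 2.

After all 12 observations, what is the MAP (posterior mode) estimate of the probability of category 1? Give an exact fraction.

4/19

obs 1: x=2 → posterior Dirichlet(7/2, 8/3, 13/4)
obs 2: x=0 → posterior Dirichlet(9/2, 8/3, 13/4)
obs 3: x=2 → posterior Dirichlet(9/2, 8/3, 17/4)
obs 4: x=2 → posterior Dirichlet(9/2, 8/3, 21/4)
obs 5: x=0 → posterior Dirichlet(11/2, 8/3, 21/4)
obs 6: x=0 → posterior Dirichlet(13/2, 8/3, 21/4)
obs 7: x=1 → posterior Dirichlet(13/2, 11/3, 21/4)
obs 8: x=0 → posterior Dirichlet(15/2, 11/3, 21/4)
obs 9: x=0 → posterior Dirichlet(17/2, 11/3, 21/4)
obs 10: x=2 → posterior Dirichlet(17/2, 11/3, 25/4)
obs 11: x=1 → posterior Dirichlet(17/2, 14/3, 25/4)
obs 12: x=2 → posterior Dirichlet(17/2, 14/3, 29/4)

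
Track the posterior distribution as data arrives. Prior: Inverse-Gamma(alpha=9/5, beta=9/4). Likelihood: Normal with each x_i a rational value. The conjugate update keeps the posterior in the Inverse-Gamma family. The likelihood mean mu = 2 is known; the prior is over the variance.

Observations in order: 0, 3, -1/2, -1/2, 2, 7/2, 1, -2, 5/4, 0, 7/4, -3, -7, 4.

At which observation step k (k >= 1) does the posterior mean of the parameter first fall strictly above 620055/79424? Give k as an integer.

obs 1: x=0 → posterior Inverse-Gamma(23/10, 17/4)
obs 2: x=3 → posterior Inverse-Gamma(14/5, 19/4)
obs 3: x=-1/2 → posterior Inverse-Gamma(33/10, 63/8)
obs 4: x=-1/2 → posterior Inverse-Gamma(19/5, 11)
obs 5: x=2 → posterior Inverse-Gamma(43/10, 11)
obs 6: x=7/2 → posterior Inverse-Gamma(24/5, 97/8)
obs 7: x=1 → posterior Inverse-Gamma(53/10, 101/8)
obs 8: x=-2 → posterior Inverse-Gamma(29/5, 165/8)
obs 9: x=5/4 → posterior Inverse-Gamma(63/10, 669/32)
obs 10: x=0 → posterior Inverse-Gamma(34/5, 733/32)
obs 11: x=7/4 → posterior Inverse-Gamma(73/10, 367/16)
obs 12: x=-3 → posterior Inverse-Gamma(39/5, 567/16)
obs 13: x=-7 → posterior Inverse-Gamma(83/10, 1215/16)
obs 14: x=4 → posterior Inverse-Gamma(44/5, 1247/16)

k = 13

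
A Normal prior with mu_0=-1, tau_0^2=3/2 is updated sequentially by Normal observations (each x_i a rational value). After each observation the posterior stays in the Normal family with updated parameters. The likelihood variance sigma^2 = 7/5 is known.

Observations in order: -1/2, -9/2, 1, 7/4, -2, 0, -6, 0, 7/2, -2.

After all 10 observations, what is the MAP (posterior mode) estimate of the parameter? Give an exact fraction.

obs 1: x=-1/2 → posterior Normal(-43/58, 21/29)
obs 2: x=-9/2 → posterior Normal(-89/44, 21/44)
obs 3: x=1 → posterior Normal(-74/59, 21/59)
obs 4: x=7/4 → posterior Normal(-191/296, 21/74)
obs 5: x=-2 → posterior Normal(-311/356, 21/89)
obs 6: x=0 → posterior Normal(-311/416, 21/104)
obs 7: x=-6 → posterior Normal(-671/476, 3/17)
obs 8: x=0 → posterior Normal(-671/536, 21/134)
obs 9: x=7/2 → posterior Normal(-461/596, 21/149)
obs 10: x=-2 → posterior Normal(-581/656, 21/164)

-581/656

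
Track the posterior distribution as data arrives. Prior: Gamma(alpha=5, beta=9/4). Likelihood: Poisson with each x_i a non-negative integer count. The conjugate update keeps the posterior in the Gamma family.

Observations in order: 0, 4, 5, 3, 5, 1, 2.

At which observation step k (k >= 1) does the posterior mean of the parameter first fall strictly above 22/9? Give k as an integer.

obs 1: x=0 → posterior Gamma(5, 13/4)
obs 2: x=4 → posterior Gamma(9, 17/4)
obs 3: x=5 → posterior Gamma(14, 21/4)
obs 4: x=3 → posterior Gamma(17, 25/4)
obs 5: x=5 → posterior Gamma(22, 29/4)
obs 6: x=1 → posterior Gamma(23, 33/4)
obs 7: x=2 → posterior Gamma(25, 37/4)

k = 3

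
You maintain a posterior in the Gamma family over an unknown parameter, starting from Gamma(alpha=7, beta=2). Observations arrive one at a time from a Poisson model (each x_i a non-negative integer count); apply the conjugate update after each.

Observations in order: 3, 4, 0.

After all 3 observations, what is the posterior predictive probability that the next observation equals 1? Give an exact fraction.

obs 1: x=3 → posterior Gamma(10, 3)
obs 2: x=4 → posterior Gamma(14, 4)
obs 3: x=0 → posterior Gamma(14, 5)

42724609375/235092492288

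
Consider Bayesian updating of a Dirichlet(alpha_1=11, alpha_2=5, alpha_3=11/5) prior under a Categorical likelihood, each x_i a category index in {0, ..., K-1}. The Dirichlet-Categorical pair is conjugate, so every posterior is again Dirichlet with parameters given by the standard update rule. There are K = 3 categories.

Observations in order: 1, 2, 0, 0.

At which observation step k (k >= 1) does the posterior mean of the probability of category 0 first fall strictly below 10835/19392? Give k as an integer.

k = 2

obs 1: x=1 → posterior Dirichlet(11, 6, 11/5)
obs 2: x=2 → posterior Dirichlet(11, 6, 16/5)
obs 3: x=0 → posterior Dirichlet(12, 6, 16/5)
obs 4: x=0 → posterior Dirichlet(13, 6, 16/5)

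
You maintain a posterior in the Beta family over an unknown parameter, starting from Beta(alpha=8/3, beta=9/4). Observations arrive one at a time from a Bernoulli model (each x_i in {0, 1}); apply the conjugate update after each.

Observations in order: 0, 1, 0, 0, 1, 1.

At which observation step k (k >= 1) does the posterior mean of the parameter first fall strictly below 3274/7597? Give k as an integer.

k = 4

obs 1: x=0 → posterior Beta(8/3, 13/4)
obs 2: x=1 → posterior Beta(11/3, 13/4)
obs 3: x=0 → posterior Beta(11/3, 17/4)
obs 4: x=0 → posterior Beta(11/3, 21/4)
obs 5: x=1 → posterior Beta(14/3, 21/4)
obs 6: x=1 → posterior Beta(17/3, 21/4)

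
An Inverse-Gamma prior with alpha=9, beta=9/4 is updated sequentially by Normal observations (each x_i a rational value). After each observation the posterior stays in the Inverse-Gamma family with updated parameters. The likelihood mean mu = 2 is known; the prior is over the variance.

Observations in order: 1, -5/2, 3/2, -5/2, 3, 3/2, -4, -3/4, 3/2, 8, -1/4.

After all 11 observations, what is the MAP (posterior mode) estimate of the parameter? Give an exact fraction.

1059/248

obs 1: x=1 → posterior Inverse-Gamma(19/2, 11/4)
obs 2: x=-5/2 → posterior Inverse-Gamma(10, 103/8)
obs 3: x=3/2 → posterior Inverse-Gamma(21/2, 13)
obs 4: x=-5/2 → posterior Inverse-Gamma(11, 185/8)
obs 5: x=3 → posterior Inverse-Gamma(23/2, 189/8)
obs 6: x=3/2 → posterior Inverse-Gamma(12, 95/4)
obs 7: x=-4 → posterior Inverse-Gamma(25/2, 167/4)
obs 8: x=-3/4 → posterior Inverse-Gamma(13, 1457/32)
obs 9: x=3/2 → posterior Inverse-Gamma(27/2, 1461/32)
obs 10: x=8 → posterior Inverse-Gamma(14, 2037/32)
obs 11: x=-1/4 → posterior Inverse-Gamma(29/2, 1059/16)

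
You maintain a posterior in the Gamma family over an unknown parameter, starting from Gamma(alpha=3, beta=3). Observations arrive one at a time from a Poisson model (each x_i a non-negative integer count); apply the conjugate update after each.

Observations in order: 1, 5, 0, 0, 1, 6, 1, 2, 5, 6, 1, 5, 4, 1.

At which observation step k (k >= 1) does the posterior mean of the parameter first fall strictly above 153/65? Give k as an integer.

obs 1: x=1 → posterior Gamma(4, 4)
obs 2: x=5 → posterior Gamma(9, 5)
obs 3: x=0 → posterior Gamma(9, 6)
obs 4: x=0 → posterior Gamma(9, 7)
obs 5: x=1 → posterior Gamma(10, 8)
obs 6: x=6 → posterior Gamma(16, 9)
obs 7: x=1 → posterior Gamma(17, 10)
obs 8: x=2 → posterior Gamma(19, 11)
obs 9: x=5 → posterior Gamma(24, 12)
obs 10: x=6 → posterior Gamma(30, 13)
obs 11: x=1 → posterior Gamma(31, 14)
obs 12: x=5 → posterior Gamma(36, 15)
obs 13: x=4 → posterior Gamma(40, 16)
obs 14: x=1 → posterior Gamma(41, 17)

k = 12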